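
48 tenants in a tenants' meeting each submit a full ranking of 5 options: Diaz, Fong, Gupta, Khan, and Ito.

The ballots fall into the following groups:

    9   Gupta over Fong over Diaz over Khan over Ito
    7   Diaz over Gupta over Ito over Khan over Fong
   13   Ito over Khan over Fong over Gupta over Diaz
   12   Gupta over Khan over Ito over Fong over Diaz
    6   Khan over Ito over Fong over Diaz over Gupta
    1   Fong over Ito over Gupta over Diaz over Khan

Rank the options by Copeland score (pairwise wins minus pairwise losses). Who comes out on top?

Pairwise results:
  Diaz vs Fong: Fong wins 41–7.
  Diaz vs Gupta: Gupta wins 35–13.
  Diaz vs Khan: Khan wins 31–17.
  Diaz vs Ito: Ito wins 32–16.
  Fong vs Gupta: Gupta wins 28–20.
  Fong vs Khan: Khan wins 38–10.
  Fong vs Ito: Ito wins 38–10.
  Gupta vs Khan: Gupta wins 29–19.
  Gupta vs Ito: Gupta wins 28–20.
  Khan vs Ito: Khan wins 27–21.
Copeland scores (wins − losses):
  Diaz: 0 − 4 = -4
  Fong: 1 − 3 = -2
  Gupta: 4 − 0 = 4
  Khan: 3 − 1 = 2
  Ito: 2 − 2 = 0
Gupta has the best Copeland score.

Gupta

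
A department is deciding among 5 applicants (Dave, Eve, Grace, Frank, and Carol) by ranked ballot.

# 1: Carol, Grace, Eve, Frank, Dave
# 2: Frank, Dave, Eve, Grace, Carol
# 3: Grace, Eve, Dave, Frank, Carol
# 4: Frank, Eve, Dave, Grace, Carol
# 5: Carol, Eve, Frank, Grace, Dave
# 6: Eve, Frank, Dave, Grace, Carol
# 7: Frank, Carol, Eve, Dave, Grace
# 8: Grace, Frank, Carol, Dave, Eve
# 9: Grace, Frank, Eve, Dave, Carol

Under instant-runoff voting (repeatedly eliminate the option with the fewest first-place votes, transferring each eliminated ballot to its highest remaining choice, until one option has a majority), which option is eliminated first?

Dave

Round 1: Grace 3, Frank 3, Carol 2, Eve 1, Dave 0. Dave has the fewest and is eliminated.
Round 2: Grace 3, Frank 3, Carol 2, Eve 1. Eve has the fewest and is eliminated.
Round 3: Frank 4, Grace 3, Carol 2. Carol has the fewest and is eliminated.
Round 4: Frank 5, Grace 4. Frank has a majority.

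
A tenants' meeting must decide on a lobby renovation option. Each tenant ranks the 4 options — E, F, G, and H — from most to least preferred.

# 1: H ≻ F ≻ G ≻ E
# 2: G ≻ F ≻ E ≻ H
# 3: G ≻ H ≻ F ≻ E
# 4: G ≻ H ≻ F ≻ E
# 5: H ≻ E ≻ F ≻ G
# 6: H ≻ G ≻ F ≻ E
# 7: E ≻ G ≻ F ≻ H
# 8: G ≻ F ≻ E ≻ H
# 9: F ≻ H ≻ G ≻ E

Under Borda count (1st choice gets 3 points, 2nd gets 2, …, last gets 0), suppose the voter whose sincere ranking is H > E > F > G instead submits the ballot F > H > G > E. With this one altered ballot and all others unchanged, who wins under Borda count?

Borda totals with the altered ballot: E 5, F 16, G 19, H 14.
The winner is unchanged: still G.

G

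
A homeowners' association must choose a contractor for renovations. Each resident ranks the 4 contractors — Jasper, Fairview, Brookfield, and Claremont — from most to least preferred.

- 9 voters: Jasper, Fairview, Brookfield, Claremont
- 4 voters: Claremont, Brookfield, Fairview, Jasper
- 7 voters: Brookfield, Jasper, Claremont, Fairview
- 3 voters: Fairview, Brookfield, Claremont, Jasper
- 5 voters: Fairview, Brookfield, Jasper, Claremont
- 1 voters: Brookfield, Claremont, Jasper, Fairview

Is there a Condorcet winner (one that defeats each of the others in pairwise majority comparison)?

Head-to-head results (29 voters total):
Jasper vs Fairview: Jasper wins 17–12.
Jasper vs Brookfield: Brookfield wins 20–9.
Jasper vs Claremont: Jasper wins 21–8.
Fairview vs Brookfield: Fairview wins 17–12.
Fairview vs Claremont: Fairview wins 17–12.
Brookfield vs Claremont: Brookfield wins 25–4.
No candidate beats all others: Jasper beats Fairview beats Brookfield beats Jasper, a majority cycle.

No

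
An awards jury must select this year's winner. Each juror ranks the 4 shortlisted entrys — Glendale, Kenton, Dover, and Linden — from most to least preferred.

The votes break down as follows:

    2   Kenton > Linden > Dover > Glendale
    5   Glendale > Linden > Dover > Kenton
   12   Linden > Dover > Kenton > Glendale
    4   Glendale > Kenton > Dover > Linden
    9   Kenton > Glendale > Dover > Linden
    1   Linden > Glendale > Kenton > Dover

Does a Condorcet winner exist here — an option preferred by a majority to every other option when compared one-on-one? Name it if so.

There is no Condorcet winner

Head-to-head results (33 voters total):
Glendale vs Kenton: Kenton wins 23–10.
Glendale vs Dover: Glendale wins 19–14.
Glendale vs Linden: Glendale wins 18–15.
Kenton vs Dover: Dover wins 17–16.
Kenton vs Linden: Linden wins 18–15.
Dover vs Linden: Linden wins 20–13.
No candidate beats all others: Glendale beats Dover beats Kenton beats Glendale, a majority cycle.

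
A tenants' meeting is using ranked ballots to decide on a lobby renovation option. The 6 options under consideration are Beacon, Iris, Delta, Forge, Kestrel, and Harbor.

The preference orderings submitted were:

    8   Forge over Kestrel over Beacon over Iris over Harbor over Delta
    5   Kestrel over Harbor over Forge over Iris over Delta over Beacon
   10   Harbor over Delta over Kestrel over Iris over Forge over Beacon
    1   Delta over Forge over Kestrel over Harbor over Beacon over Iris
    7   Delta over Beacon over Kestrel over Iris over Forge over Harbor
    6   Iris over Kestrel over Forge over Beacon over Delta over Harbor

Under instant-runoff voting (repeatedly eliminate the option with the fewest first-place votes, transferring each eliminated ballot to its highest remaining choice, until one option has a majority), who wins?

Round 1: Harbor 10, Delta 8, Forge 8, Iris 6, Kestrel 5, Beacon 0. Beacon has the fewest and is eliminated.
Round 2: Harbor 10, Delta 8, Forge 8, Iris 6, Kestrel 5. Kestrel has the fewest and is eliminated.
Round 3: Harbor 15, Delta 8, Forge 8, Iris 6. Iris has the fewest and is eliminated.
Round 4: Harbor 15, Forge 14, Delta 8. Delta has the fewest and is eliminated.
Round 5: Forge 22, Harbor 15. Forge has a majority.

Forge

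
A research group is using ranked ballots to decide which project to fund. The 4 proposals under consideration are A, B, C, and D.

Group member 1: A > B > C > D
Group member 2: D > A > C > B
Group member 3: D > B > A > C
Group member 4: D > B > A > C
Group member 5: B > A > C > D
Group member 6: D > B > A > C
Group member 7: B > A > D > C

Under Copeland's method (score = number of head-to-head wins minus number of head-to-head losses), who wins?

Pairwise results:
  A vs B: B wins 5–2.
  A vs C: A wins 7–0.
  A vs D: D wins 4–3.
  B vs C: B wins 6–1.
  B vs D: D wins 4–3.
  C vs D: D wins 5–2.
Copeland scores (wins − losses):
  A: 1 − 2 = -1
  B: 2 − 1 = 1
  C: 0 − 3 = -3
  D: 3 − 0 = 3
D has the best Copeland score.

D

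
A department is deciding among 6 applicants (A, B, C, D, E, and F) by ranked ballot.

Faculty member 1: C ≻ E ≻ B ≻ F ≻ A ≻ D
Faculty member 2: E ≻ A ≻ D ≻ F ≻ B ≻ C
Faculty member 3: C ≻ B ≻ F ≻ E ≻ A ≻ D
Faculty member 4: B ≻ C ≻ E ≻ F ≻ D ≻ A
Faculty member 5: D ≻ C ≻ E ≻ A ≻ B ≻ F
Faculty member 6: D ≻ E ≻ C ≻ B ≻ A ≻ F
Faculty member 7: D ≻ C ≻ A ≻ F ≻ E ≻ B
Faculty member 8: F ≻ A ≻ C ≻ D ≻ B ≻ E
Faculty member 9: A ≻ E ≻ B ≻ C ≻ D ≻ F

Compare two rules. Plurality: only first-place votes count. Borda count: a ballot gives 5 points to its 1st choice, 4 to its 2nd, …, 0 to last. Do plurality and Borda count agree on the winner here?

Plurality first-place counts: A 1, B 1, C 2, D 3, E 1, F 1 → D.
Borda totals: A 21, B 20, C 30, D 22, E 26, F 16 → C.
The two rules disagree: plurality picks D, Borda picks C.

No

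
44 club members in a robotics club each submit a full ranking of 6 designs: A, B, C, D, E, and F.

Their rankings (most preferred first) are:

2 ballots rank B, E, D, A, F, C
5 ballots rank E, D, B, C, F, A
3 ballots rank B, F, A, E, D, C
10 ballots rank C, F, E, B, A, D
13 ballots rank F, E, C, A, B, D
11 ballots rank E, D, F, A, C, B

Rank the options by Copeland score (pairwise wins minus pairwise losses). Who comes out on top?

Pairwise results:
  A vs B: A wins 24–20.
  A vs C: C wins 28–16.
  A vs D: A wins 26–18.
  A vs E: E wins 41–3.
  A vs F: F wins 42–2.
  B vs C: C wins 34–10.
  B vs D: B wins 28–16.
  B vs E: E wins 39–5.
  B vs F: F wins 34–10.
  C vs D: C wins 23–21.
  C vs E: E wins 34–10.
  C vs F: F wins 29–15.
  D vs E: E wins 44–0.
  D vs F: F wins 26–18.
  E vs F: F wins 26–18.
Copeland scores (wins − losses):
  A: 2 − 3 = -1
  B: 1 − 4 = -3
  C: 3 − 2 = 1
  D: 0 − 5 = -5
  E: 4 − 1 = 3
  F: 5 − 0 = 5
F has the best Copeland score.

F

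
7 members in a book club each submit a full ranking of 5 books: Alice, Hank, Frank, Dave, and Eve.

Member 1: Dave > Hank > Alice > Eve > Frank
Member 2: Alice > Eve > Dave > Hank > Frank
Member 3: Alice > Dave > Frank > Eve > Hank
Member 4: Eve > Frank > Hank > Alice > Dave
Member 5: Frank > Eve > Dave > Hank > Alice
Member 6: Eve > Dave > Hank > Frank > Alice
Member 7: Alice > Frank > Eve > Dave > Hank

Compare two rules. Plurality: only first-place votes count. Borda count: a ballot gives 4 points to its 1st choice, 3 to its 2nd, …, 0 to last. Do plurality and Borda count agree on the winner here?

No

Plurality first-place counts: Alice 3, Hank 0, Frank 1, Dave 1, Eve 2 → Alice.
Borda totals: Alice 15, Hank 9, Frank 13, Dave 15, Eve 18 → Eve.
The two rules disagree: plurality picks Alice, Borda picks Eve.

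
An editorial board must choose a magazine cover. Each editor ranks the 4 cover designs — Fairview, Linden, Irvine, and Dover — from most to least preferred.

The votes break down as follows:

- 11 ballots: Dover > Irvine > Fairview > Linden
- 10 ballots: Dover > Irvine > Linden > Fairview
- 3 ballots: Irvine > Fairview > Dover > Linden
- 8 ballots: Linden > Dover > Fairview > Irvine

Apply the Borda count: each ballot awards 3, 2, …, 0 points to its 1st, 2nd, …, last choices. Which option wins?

Dover

Borda scores:
  Fairview: 11·1 + 10·0 + 3·2 + 8·1 = 25
  Linden: 11·0 + 10·1 + 3·0 + 8·3 = 34
  Irvine: 11·2 + 10·2 + 3·3 + 8·0 = 51
  Dover: 11·3 + 10·3 + 3·1 + 8·2 = 82
Dover has the highest total.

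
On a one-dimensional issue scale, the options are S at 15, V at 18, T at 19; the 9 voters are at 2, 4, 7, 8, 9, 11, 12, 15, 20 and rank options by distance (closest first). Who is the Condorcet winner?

With single-peaked preferences on a line, the Condorcet winner is the candidate closest to the median voter.
The median voter (position 9) is closest to S at 15.
Check: S vs T — voters closer to S: 8 of 9.

S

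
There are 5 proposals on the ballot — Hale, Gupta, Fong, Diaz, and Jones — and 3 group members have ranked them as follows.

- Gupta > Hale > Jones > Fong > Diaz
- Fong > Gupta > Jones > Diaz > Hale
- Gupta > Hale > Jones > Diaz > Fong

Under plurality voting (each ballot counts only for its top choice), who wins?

First-place vote totals:
  Hale: 0
  Gupta: 2
  Fong: 1
  Diaz: 0
  Jones: 0
Gupta has the most first-place votes.

Gupta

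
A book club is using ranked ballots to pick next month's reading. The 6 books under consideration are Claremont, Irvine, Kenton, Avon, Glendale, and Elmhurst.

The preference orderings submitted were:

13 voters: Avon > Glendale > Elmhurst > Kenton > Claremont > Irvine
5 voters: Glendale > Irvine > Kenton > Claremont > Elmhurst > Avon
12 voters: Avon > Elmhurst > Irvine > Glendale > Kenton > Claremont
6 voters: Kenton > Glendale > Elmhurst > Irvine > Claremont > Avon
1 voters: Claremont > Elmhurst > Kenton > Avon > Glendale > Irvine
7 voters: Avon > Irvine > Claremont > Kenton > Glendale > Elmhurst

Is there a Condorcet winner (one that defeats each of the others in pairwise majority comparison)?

Head-to-head results (44 voters total):
Claremont vs Irvine: Irvine wins 30–14.
Claremont vs Kenton: Kenton wins 36–8.
Claremont vs Avon: Avon wins 32–12.
Claremont vs Glendale: Glendale wins 36–8.
Claremont vs Elmhurst: Elmhurst wins 31–13.
Irvine vs Kenton: Irvine wins 24–20.
Irvine vs Avon: Avon wins 33–11.
Irvine vs Glendale: Glendale wins 25–19.
Irvine vs Elmhurst: Elmhurst wins 32–12.
Kenton vs Avon: Avon wins 32–12.
Kenton vs Glendale: Glendale wins 30–14.
Kenton vs Elmhurst: Elmhurst wins 26–18.
Avon vs Glendale: Avon wins 33–11.
Avon vs Elmhurst: Avon wins 32–12.
Glendale vs Elmhurst: Glendale wins 31–13.
Avon beats each rival — Claremont (32–12), Irvine (33–11), Kenton (32–12), Glendale (33–11), Elmhurst (32–12) — so Avon is the Condorcet winner.

Yes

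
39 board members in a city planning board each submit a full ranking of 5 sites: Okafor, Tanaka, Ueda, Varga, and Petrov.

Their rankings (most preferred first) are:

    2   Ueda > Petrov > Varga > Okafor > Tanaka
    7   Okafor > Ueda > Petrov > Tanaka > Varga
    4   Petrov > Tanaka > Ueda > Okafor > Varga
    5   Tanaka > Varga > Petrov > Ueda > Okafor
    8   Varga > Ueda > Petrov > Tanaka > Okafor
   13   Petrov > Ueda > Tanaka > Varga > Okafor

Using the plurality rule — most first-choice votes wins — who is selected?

First-place vote totals:
  Okafor: 7
  Tanaka: 5
  Ueda: 2
  Varga: 8
  Petrov: 17
Petrov has the most first-place votes.

Petrov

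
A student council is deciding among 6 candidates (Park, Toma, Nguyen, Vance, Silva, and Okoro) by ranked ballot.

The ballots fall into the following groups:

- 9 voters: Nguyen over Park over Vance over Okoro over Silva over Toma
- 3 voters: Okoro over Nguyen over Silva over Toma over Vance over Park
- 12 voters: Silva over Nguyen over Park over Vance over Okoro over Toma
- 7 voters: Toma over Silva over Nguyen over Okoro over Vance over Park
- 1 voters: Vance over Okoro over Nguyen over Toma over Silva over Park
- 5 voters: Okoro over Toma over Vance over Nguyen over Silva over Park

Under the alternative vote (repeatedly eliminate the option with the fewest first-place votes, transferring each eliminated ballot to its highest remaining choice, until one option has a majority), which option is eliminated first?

Round 1: Silva 12, Nguyen 9, Okoro 8, Toma 7, Vance 1, Park 0. Park has the fewest and is eliminated.
Round 2: Silva 12, Nguyen 9, Okoro 8, Toma 7, Vance 1. Vance has the fewest and is eliminated.
Round 3: Silva 12, Nguyen 9, Okoro 9, Toma 7. Toma has the fewest and is eliminated.
Round 4: Silva 19, Nguyen 9, Okoro 9. Silva has a majority.

Park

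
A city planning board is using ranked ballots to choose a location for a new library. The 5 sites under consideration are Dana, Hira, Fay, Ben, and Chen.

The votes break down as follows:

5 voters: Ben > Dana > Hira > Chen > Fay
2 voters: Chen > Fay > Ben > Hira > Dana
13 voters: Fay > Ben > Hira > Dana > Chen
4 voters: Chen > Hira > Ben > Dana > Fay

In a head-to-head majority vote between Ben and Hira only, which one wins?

Ballots ranking Ben above Hira: 5+2+13 = 20.
Ballots ranking Hira above Ben: 4.
Ben wins the head-to-head, 20–4.

Ben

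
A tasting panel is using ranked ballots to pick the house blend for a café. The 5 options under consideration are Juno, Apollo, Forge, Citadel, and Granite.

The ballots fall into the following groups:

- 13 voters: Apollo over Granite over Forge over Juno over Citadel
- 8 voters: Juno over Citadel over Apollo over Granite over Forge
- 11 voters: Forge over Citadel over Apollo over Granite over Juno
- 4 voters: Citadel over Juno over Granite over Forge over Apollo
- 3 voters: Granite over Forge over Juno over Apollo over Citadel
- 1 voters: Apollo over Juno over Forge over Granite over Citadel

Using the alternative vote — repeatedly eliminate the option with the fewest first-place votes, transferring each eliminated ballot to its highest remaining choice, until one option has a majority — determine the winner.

Apollo

Round 1: Apollo 14, Forge 11, Juno 8, Citadel 4, Granite 3. Granite has the fewest and is eliminated.
Round 2: Apollo 14, Forge 14, Juno 8, Citadel 4. Citadel has the fewest and is eliminated.
Round 3: Apollo 14, Forge 14, Juno 12. Juno has the fewest and is eliminated.
Round 4: Apollo 22, Forge 18. Apollo has a majority.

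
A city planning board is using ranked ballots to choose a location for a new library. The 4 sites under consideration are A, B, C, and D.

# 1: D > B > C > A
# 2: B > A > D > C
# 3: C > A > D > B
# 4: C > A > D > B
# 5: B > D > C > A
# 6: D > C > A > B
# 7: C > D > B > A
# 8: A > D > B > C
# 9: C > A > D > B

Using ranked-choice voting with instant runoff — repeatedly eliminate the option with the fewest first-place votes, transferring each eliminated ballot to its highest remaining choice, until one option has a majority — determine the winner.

D

Round 1: C 4, B 2, D 2, A 1. A has the fewest and is eliminated.
Round 2: C 4, D 3, B 2. B has the fewest and is eliminated.
Round 3: D 5, C 4. D has a majority.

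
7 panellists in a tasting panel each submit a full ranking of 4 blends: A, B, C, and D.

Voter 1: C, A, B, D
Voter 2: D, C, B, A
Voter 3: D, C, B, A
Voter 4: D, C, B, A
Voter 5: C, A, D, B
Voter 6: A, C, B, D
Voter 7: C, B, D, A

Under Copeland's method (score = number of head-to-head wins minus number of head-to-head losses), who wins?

C

Pairwise results:
  A vs B: B wins 4–3.
  A vs C: C wins 6–1.
  A vs D: D wins 4–3.
  B vs C: C wins 7–0.
  B vs D: D wins 4–3.
  C vs D: C wins 4–3.
Copeland scores (wins − losses):
  A: 0 − 3 = -3
  B: 1 − 2 = -1
  C: 3 − 0 = 3
  D: 2 − 1 = 1
C has the best Copeland score.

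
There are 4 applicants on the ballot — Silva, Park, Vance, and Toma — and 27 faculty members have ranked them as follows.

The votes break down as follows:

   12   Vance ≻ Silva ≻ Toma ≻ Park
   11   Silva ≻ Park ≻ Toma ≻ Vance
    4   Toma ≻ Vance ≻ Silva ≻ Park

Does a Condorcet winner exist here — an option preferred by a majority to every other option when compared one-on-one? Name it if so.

No Condorcet winner

Head-to-head results (27 voters total):
Silva vs Park: Silva wins 27–0.
Silva vs Vance: Vance wins 16–11.
Silva vs Toma: Silva wins 23–4.
Park vs Vance: Vance wins 16–11.
Park vs Toma: Toma wins 16–11.
Vance vs Toma: Toma wins 15–12.
No candidate beats all others: Silva beats Toma beats Vance beats Silva, a majority cycle.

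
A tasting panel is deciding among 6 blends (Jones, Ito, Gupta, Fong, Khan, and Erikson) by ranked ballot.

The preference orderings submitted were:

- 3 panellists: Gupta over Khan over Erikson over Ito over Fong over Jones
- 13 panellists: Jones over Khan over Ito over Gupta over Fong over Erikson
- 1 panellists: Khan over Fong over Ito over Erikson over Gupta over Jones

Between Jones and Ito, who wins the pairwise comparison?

Jones

Ballots ranking Jones above Ito: 13.
Ballots ranking Ito above Jones: 3+1 = 4.
Jones wins the head-to-head, 13–4.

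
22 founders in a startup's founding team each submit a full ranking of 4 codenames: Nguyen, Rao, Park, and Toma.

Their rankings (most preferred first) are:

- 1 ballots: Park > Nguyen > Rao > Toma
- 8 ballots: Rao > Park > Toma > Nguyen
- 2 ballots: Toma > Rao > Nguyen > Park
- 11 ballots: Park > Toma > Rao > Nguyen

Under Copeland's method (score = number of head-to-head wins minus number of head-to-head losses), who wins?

Pairwise results:
  Nguyen vs Rao: Rao wins 21–1.
  Nguyen vs Park: Park wins 20–2.
  Nguyen vs Toma: Toma wins 21–1.
  Rao vs Park: Park wins 12–10.
  Rao vs Toma: Toma wins 13–9.
  Park vs Toma: Park wins 20–2.
Copeland scores (wins − losses):
  Nguyen: 0 − 3 = -3
  Rao: 1 − 2 = -1
  Park: 3 − 0 = 3
  Toma: 2 − 1 = 1
Park has the best Copeland score.

Park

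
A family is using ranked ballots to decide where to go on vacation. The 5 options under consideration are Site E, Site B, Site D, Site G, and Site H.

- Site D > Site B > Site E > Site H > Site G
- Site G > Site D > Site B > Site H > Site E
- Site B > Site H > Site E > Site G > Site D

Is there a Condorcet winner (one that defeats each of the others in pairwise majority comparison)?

Head-to-head results (3 voters total):
Site E vs Site B: Site B wins 3–0.
Site E vs Site D: Site D wins 2–1.
Site E vs Site G: Site E wins 2–1.
Site E vs Site H: Site H wins 2–1.
Site B vs Site D: Site D wins 2–1.
Site B vs Site G: Site B wins 2–1.
Site B vs Site H: Site B wins 3–0.
Site D vs Site G: Site G wins 2–1.
Site D vs Site H: Site D wins 2–1.
Site G vs Site H: Site H wins 2–1.
No candidate beats all others: Site E beats Site G beats Site D beats Site E, a majority cycle.

No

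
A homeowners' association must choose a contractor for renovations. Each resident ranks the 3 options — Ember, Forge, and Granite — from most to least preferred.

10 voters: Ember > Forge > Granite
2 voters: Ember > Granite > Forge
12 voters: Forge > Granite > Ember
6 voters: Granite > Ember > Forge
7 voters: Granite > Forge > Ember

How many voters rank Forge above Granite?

Ballots ranking Forge above Granite: 10+12 = 22.
Ballots ranking Granite above Forge: 2+6+7 = 15.
So 22 of 37 voters prefer Forge to Granite.

22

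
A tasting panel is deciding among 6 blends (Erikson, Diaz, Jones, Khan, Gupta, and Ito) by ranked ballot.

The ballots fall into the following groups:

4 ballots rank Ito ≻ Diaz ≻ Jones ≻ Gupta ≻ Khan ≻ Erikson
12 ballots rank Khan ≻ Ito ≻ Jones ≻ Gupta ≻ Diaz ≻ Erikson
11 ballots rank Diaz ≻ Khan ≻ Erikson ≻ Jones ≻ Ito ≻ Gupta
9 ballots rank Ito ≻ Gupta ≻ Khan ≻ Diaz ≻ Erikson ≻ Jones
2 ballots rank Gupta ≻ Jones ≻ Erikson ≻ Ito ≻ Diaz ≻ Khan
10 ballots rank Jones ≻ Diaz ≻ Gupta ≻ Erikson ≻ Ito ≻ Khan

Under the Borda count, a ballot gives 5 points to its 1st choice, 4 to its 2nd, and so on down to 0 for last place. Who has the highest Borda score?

Borda scores:
  Erikson: 4·0 + 12·0 + 11·3 + 9·1 + 2·3 + 10·2 = 68
  Diaz: 4·4 + 12·1 + 11·5 + 9·2 + 2·1 + 10·4 = 143
  Jones: 4·3 + 12·3 + 11·2 + 9·0 + 2·4 + 10·5 = 128
  Khan: 4·1 + 12·5 + 11·4 + 9·3 + 2·0 + 10·0 = 135
  Gupta: 4·2 + 12·2 + 11·0 + 9·4 + 2·5 + 10·3 = 108
  Ito: 4·5 + 12·4 + 11·1 + 9·5 + 2·2 + 10·1 = 138
Diaz has the highest total.

Diaz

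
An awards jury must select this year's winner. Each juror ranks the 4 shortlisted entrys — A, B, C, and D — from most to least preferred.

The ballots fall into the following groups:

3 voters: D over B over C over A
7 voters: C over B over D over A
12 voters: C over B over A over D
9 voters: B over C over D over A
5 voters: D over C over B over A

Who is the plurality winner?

C

First-place vote totals:
  A: 0
  B: 9
  C: 19
  D: 8
C has the most first-place votes.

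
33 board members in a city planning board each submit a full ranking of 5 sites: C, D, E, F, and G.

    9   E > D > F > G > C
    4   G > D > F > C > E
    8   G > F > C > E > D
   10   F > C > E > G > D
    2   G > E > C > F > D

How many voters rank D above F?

Ballots ranking D above F: 9+4 = 13.
Ballots ranking F above D: 8+10+2 = 20.
So 13 of 33 voters prefer D to F.

13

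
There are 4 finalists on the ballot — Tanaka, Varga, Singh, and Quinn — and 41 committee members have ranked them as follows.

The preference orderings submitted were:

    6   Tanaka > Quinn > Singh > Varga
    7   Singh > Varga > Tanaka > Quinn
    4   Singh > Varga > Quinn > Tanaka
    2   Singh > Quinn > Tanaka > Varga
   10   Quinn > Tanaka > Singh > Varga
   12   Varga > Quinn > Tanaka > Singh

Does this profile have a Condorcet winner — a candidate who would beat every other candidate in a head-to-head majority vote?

No

Head-to-head results (41 voters total):
Tanaka vs Varga: Varga wins 23–18.
Tanaka vs Singh: Tanaka wins 28–13.
Tanaka vs Quinn: Quinn wins 28–13.
Varga vs Singh: Singh wins 29–12.
Varga vs Quinn: Varga wins 23–18.
Singh vs Quinn: Quinn wins 28–13.
No candidate beats all others: Tanaka beats Singh beats Varga beats Tanaka, a majority cycle.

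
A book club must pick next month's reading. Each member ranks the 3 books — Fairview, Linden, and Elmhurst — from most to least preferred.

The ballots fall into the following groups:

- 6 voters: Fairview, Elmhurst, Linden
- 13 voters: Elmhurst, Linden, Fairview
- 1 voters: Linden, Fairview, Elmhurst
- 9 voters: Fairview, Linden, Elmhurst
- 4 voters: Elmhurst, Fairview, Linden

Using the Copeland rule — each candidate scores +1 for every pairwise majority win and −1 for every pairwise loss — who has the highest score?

Pairwise results:
  Fairview vs Linden: Fairview wins 19–14.
  Fairview vs Elmhurst: Elmhurst wins 17–16.
  Linden vs Elmhurst: Elmhurst wins 23–10.
Copeland scores (wins − losses):
  Fairview: 1 − 1 = 0
  Linden: 0 − 2 = -2
  Elmhurst: 2 − 0 = 2
Elmhurst has the best Copeland score.

Elmhurst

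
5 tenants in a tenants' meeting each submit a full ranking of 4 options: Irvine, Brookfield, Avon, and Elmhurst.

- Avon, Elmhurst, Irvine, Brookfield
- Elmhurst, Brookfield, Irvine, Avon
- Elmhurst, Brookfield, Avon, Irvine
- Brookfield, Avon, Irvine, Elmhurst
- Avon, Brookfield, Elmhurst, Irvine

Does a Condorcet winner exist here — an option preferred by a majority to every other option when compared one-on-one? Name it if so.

Head-to-head results (5 voters total):
Irvine vs Brookfield: Brookfield wins 4–1.
Irvine vs Avon: Avon wins 4–1.
Irvine vs Elmhurst: Elmhurst wins 4–1.
Brookfield vs Avon: Brookfield wins 3–2.
Brookfield vs Elmhurst: Elmhurst wins 3–2.
Avon vs Elmhurst: Avon wins 3–2.
No candidate beats all others: Brookfield beats Avon beats Elmhurst beats Brookfield, a majority cycle.

None — there is no Condorcet winner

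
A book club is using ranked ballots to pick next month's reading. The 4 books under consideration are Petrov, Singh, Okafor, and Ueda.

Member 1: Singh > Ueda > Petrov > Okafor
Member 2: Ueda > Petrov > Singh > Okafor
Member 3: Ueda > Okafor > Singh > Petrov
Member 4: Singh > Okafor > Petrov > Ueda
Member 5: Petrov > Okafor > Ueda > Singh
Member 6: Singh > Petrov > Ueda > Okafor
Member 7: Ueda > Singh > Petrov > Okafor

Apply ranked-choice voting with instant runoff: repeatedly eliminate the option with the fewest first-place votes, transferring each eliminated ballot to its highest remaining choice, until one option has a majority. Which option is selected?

Ueda

Round 1: Singh 3, Ueda 3, Petrov 1, Okafor 0. Okafor has the fewest and is eliminated.
Round 2: Singh 3, Ueda 3, Petrov 1. Petrov has the fewest and is eliminated.
Round 3: Ueda 4, Singh 3. Ueda has a majority.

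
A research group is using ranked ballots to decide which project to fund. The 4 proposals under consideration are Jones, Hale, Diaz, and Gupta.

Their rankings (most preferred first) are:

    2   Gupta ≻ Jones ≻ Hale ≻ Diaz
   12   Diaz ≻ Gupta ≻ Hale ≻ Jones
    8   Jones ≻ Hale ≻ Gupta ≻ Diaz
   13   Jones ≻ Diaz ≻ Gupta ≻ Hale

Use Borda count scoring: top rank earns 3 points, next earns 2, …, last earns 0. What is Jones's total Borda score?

67

Borda scores:
  Jones: 2·2 + 12·0 + 8·3 + 13·3 = 67
  Hale: 2·1 + 12·1 + 8·2 + 13·0 = 30
  Diaz: 2·0 + 12·3 + 8·0 + 13·2 = 62
  Gupta: 2·3 + 12·2 + 8·1 + 13·1 = 51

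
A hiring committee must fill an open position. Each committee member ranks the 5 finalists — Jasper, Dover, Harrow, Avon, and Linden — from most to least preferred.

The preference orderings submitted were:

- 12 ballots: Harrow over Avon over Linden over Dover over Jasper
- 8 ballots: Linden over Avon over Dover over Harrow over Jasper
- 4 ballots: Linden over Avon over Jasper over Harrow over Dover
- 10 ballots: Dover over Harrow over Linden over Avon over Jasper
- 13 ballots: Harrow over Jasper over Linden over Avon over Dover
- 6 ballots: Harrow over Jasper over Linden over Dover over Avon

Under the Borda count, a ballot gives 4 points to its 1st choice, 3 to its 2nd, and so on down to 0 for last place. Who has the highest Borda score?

Harrow

Borda scores:
  Jasper: 12·0 + 8·0 + 4·2 + 10·0 + 13·3 + 6·3 = 65
  Dover: 12·1 + 8·2 + 4·0 + 10·4 + 13·0 + 6·1 = 74
  Harrow: 12·4 + 8·1 + 4·1 + 10·3 + 13·4 + 6·4 = 166
  Avon: 12·3 + 8·3 + 4·3 + 10·1 + 13·1 + 6·0 = 95
  Linden: 12·2 + 8·4 + 4·4 + 10·2 + 13·2 + 6·2 = 130
Harrow has the highest total.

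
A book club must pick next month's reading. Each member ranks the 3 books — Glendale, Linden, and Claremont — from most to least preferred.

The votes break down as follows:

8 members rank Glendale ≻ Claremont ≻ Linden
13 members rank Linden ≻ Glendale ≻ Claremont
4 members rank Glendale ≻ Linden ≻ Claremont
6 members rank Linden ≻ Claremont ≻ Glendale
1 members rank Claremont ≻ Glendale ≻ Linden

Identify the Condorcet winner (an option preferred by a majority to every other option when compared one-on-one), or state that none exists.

Linden

Head-to-head results (32 voters total):
Glendale vs Linden: Linden wins 19–13.
Glendale vs Claremont: Glendale wins 25–7.
Linden vs Claremont: Linden wins 23–9.
Linden beats each rival — Glendale (19–13), Claremont (23–9) — so Linden is the Condorcet winner.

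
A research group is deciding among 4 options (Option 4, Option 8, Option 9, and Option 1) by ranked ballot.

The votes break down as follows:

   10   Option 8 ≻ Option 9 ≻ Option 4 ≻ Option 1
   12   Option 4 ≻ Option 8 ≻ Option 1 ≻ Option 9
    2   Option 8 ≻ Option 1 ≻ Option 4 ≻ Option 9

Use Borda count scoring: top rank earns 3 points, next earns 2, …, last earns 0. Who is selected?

Borda scores:
  Option 4: 10·1 + 12·3 + 2·1 = 48
  Option 8: 10·3 + 12·2 + 2·3 = 60
  Option 9: 10·2 + 12·0 + 2·0 = 20
  Option 1: 10·0 + 12·1 + 2·2 = 16
Option 8 has the highest total.

Option 8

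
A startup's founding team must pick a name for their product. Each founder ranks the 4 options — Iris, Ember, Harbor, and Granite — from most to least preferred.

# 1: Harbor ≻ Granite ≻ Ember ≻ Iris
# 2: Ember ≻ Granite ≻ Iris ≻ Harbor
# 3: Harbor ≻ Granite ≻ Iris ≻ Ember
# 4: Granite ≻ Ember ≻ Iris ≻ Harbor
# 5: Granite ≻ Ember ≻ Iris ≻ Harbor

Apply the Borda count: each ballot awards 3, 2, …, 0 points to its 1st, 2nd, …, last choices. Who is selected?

Granite

Borda scores:
  Iris: 0 + 1 + 1 + 1 + 1 = 4
  Ember: 1 + 3 + 0 + 2 + 2 = 8
  Harbor: 3 + 0 + 3 + 0 + 0 = 6
  Granite: 2 + 2 + 2 + 3 + 3 = 12
Granite has the highest total.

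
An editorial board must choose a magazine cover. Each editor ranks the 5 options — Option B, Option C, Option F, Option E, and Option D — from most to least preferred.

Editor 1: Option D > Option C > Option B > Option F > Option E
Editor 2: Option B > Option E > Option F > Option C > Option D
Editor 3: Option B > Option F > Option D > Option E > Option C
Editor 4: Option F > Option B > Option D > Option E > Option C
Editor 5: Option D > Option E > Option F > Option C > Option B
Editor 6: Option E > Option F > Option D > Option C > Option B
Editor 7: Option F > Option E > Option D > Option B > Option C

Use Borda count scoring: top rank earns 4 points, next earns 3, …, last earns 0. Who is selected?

Borda scores:
  Option B: 2 + 4 + 4 + 3 + 0 + 0 + 1 = 14
  Option C: 3 + 1 + 0 + 0 + 1 + 1 + 0 = 6
  Option F: 1 + 2 + 3 + 4 + 2 + 3 + 4 = 19
  Option E: 0 + 3 + 1 + 1 + 3 + 4 + 3 = 15
  Option D: 4 + 0 + 2 + 2 + 4 + 2 + 2 = 16
Option F has the highest total.

Option F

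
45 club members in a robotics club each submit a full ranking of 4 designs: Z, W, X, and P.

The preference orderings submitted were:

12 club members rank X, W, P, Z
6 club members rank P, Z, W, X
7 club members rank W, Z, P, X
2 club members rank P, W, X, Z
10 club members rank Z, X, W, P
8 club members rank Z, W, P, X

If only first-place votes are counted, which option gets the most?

First-place vote totals:
  Z: 18
  W: 7
  X: 12
  P: 8
Z has the most first-place votes.

Z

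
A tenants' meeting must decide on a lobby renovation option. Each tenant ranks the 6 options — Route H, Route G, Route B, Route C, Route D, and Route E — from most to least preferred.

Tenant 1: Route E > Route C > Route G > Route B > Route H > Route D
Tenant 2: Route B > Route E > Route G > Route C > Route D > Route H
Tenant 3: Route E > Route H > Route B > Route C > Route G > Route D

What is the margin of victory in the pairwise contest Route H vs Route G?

Ballots ranking Route H above Route G: 1.
Ballots ranking Route G above Route H: 2.
Route G wins 2–1, a margin of 1.

1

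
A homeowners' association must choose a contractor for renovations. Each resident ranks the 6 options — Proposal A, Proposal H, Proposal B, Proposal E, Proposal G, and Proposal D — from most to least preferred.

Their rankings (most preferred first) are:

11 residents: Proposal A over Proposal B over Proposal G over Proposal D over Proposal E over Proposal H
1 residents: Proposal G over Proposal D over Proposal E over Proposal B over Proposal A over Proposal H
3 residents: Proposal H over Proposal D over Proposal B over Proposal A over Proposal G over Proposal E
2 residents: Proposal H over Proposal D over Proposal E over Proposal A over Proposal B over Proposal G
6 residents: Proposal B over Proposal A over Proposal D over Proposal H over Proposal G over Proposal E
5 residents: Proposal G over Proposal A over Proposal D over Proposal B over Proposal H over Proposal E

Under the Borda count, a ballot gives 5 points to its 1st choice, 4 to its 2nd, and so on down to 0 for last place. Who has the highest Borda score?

Proposal A

Borda scores:
  Proposal A: 11·5 + 1 + 3·2 + 2·2 + 6·4 + 5·4 = 110
  Proposal H: 11·0 + 0 + 3·5 + 2·5 + 6·2 + 5·1 = 42
  Proposal B: 11·4 + 2 + 3·3 + 2·1 + 6·5 + 5·2 = 97
  Proposal E: 11·1 + 3 + 3·0 + 2·3 + 6·0 + 5·0 = 20
  Proposal G: 11·3 + 5 + 3·1 + 2·0 + 6·1 + 5·5 = 72
  Proposal D: 11·2 + 4 + 3·4 + 2·4 + 6·3 + 5·3 = 79
Proposal A has the highest total.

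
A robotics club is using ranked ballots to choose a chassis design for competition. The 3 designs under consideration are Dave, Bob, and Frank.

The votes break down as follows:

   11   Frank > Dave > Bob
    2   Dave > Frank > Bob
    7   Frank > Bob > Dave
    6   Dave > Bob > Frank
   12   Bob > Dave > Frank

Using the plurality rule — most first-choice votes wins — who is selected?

Frank

First-place vote totals:
  Dave: 8
  Bob: 12
  Frank: 18
Frank has the most first-place votes.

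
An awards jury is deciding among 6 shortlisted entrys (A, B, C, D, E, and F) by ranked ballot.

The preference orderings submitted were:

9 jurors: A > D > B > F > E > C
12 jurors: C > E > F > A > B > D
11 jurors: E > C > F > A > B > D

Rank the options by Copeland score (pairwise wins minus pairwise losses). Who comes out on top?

E

Pairwise results:
  A vs B: A wins 32–0.
  A vs C: C wins 23–9.
  A vs D: A wins 32–0.
  A vs E: E wins 23–9.
  A vs F: F wins 23–9.
  B vs C: C wins 23–9.
  B vs D: B wins 23–9.
  B vs E: E wins 23–9.
  B vs F: F wins 23–9.
  C vs D: C wins 23–9.
  C vs E: E wins 20–12.
  C vs F: C wins 23–9.
  D vs E: E wins 23–9.
  D vs F: F wins 23–9.
  E vs F: E wins 23–9.
Copeland scores (wins − losses):
  A: 2 − 3 = -1
  B: 1 − 4 = -3
  C: 4 − 1 = 3
  D: 0 − 5 = -5
  E: 5 − 0 = 5
  F: 3 − 2 = 1
E has the best Copeland score.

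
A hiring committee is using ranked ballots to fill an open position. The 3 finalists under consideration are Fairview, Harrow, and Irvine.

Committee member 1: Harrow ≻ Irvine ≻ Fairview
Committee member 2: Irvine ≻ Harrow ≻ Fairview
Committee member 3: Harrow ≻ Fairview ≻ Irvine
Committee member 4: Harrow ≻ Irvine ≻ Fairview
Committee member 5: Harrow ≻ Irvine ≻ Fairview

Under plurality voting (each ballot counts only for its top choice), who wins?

Harrow

First-place vote totals:
  Fairview: 0
  Harrow: 4
  Irvine: 1
Harrow has the most first-place votes.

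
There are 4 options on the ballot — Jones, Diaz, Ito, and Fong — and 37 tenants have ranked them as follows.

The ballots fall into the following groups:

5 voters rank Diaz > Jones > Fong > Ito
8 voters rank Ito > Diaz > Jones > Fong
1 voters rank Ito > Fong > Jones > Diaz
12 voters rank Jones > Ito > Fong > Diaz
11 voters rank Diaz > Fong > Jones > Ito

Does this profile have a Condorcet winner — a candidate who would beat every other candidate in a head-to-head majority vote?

Head-to-head results (37 voters total):
Jones vs Diaz: Diaz wins 24–13.
Jones vs Ito: Jones wins 28–9.
Jones vs Fong: Jones wins 25–12.
Diaz vs Ito: Ito wins 21–16.
Diaz vs Fong: Diaz wins 24–13.
Ito vs Fong: Ito wins 21–16.
No candidate beats all others: Jones beats Ito beats Diaz beats Jones, a majority cycle.

No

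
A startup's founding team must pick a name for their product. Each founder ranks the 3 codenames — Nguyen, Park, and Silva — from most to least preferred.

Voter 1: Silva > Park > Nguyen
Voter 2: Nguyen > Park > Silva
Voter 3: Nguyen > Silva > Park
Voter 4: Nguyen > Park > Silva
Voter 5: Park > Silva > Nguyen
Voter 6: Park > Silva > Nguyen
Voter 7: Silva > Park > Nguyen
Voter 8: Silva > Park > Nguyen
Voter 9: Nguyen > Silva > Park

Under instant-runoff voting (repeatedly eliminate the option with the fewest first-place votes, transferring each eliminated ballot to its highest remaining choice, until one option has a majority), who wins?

Round 1: Nguyen 4, Silva 3, Park 2. Park has the fewest and is eliminated.
Round 2: Silva 5, Nguyen 4. Silva has a majority.

Silva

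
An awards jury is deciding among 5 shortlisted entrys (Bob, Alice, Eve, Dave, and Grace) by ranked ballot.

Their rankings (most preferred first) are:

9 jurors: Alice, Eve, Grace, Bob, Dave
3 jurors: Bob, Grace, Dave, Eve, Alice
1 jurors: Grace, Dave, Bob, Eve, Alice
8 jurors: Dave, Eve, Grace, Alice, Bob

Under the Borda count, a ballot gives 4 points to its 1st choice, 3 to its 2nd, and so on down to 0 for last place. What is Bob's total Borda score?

Borda scores:
  Bob: 9·1 + 3·4 + 2 + 8·0 = 23
  Alice: 9·4 + 3·0 + 0 + 8·1 = 44
  Eve: 9·3 + 3·1 + 1 + 8·3 = 55
  Dave: 9·0 + 3·2 + 3 + 8·4 = 41
  Grace: 9·2 + 3·3 + 4 + 8·2 = 47

23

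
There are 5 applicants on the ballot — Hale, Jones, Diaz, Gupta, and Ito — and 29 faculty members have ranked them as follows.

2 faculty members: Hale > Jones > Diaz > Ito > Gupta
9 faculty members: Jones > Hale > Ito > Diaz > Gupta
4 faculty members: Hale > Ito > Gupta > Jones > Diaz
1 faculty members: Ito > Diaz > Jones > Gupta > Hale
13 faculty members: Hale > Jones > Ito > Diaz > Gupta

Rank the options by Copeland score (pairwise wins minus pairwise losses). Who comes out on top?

Hale

Pairwise results:
  Hale vs Jones: Hale wins 19–10.
  Hale vs Diaz: Hale wins 28–1.
  Hale vs Gupta: Hale wins 28–1.
  Hale vs Ito: Hale wins 28–1.
  Jones vs Diaz: Jones wins 28–1.
  Jones vs Gupta: Jones wins 25–4.
  Jones vs Ito: Jones wins 24–5.
  Diaz vs Gupta: Diaz wins 25–4.
  Diaz vs Ito: Ito wins 27–2.
  Gupta vs Ito: Ito wins 29–0.
Copeland scores (wins − losses):
  Hale: 4 − 0 = 4
  Jones: 3 − 1 = 2
  Diaz: 1 − 3 = -2
  Gupta: 0 − 4 = -4
  Ito: 2 − 2 = 0
Hale has the best Copeland score.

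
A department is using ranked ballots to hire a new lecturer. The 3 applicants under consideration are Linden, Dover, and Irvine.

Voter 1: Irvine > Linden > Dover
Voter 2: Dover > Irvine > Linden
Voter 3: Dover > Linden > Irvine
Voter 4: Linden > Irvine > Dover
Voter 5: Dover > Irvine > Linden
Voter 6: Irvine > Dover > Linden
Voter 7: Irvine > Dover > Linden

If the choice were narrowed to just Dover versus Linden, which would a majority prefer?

Ballots ranking Dover above Linden: 5.
Ballots ranking Linden above Dover: 2.
Dover wins the head-to-head, 5–2.

Dover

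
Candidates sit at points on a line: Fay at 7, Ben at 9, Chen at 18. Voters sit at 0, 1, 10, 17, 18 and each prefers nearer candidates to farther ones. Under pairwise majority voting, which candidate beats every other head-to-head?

With single-peaked preferences on a line, the Condorcet winner is the candidate closest to the median voter.
The median voter (position 10) is closest to Ben at 9.
Check: Ben vs Chen — voters closer to Ben: 3 of 5.

Ben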